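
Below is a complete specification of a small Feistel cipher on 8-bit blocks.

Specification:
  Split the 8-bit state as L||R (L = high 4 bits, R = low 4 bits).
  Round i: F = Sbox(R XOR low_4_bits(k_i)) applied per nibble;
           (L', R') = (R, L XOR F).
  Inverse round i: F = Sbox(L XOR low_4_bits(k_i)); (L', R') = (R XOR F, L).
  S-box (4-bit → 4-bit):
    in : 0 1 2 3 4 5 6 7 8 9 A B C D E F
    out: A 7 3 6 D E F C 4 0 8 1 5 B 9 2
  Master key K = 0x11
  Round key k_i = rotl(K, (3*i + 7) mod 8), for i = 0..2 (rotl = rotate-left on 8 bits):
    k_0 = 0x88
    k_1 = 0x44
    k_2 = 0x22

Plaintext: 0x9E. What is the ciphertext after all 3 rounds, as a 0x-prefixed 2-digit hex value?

s_0 = plaintext = 0x9E
s_1 = Round(s_0, k_0) = 0xE6
s_2 = Round(s_1, k_1) = 0x6D
s_3 = Round(s_2, k_2) = 0xD4

0xD4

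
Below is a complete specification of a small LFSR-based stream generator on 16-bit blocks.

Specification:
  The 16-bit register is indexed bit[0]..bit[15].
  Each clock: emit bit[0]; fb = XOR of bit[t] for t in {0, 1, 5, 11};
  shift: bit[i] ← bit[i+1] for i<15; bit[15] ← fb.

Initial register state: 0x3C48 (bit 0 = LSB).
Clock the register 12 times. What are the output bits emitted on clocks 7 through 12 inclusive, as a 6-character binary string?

100011

reg_0 = 0x3C48
clock 1: out=0, reg = 0x9E24
clock 2: out=0, reg = 0x4F12
clock 3: out=0, reg = 0x2789
clock 4: out=1, reg = 0x93C4
clock 5: out=0, reg = 0x49E2
clock 6: out=0, reg = 0xA4F1
clock 7: out=1, reg = 0x5278
clock 8: out=0, reg = 0xA93C
clock 9: out=0, reg = 0x549E
clock 10: out=0, reg = 0xAA4F
clock 11: out=1, reg = 0xD527
clock 12: out=1, reg = 0xEA93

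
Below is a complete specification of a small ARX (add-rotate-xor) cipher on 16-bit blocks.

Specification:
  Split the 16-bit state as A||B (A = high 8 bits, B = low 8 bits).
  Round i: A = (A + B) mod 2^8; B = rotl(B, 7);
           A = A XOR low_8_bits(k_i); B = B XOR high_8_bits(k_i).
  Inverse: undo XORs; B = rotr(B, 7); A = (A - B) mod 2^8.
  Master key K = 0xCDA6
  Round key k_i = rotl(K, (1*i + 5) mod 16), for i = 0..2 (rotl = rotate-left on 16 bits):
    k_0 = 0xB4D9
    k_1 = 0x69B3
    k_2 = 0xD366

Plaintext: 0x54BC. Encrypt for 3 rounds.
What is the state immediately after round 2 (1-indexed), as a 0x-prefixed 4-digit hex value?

0x001C

s_0 = plaintext = 0x54BC
s_1 = Round(s_0, k_0) = 0xC9EA
s_2 = Round(s_1, k_1) = 0x001C
s_3 = Round(s_2, k_2) = 0x7ADD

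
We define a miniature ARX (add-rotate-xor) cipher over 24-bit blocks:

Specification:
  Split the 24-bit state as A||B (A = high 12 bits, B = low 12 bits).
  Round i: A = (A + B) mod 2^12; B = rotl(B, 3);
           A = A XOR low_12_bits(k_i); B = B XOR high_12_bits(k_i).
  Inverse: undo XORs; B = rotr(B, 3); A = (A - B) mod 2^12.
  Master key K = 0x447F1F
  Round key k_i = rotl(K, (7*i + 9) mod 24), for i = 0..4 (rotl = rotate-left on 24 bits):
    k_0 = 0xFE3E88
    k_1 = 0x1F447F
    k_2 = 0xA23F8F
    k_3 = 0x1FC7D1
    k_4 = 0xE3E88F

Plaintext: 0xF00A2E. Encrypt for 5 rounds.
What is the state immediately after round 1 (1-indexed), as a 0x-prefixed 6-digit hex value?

s_0 = plaintext = 0xF00A2E
s_1 = Round(s_0, k_0) = 0x7A6E96
s_2 = Round(s_1, k_1) = 0x243543
s_3 = Round(s_2, k_2) = 0x809039
s_4 = Round(s_3, k_3) = 0xF93034
s_5 = Round(s_4, k_4) = 0x748F9E

0x7A6E96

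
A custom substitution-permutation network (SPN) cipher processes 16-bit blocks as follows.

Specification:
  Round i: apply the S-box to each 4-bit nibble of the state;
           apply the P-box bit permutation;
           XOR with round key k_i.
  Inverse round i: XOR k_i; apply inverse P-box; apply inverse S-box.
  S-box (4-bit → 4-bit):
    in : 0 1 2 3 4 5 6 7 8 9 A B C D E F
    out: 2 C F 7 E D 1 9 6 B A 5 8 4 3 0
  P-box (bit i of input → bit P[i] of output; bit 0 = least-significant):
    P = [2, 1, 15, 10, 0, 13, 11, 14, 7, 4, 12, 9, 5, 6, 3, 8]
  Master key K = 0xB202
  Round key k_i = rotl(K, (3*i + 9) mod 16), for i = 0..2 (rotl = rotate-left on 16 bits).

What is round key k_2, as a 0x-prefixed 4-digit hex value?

0x5901

K = 0xB202
k_0 = rotl(K, (3*0+9) mod 16) = rotl(K, 9) = 0x0564
k_1 = rotl(K, (3*1+9) mod 16) = rotl(K, 12) = 0x2B20
k_2 = rotl(K, (3*2+9) mod 16) = rotl(K, 15) = 0x5901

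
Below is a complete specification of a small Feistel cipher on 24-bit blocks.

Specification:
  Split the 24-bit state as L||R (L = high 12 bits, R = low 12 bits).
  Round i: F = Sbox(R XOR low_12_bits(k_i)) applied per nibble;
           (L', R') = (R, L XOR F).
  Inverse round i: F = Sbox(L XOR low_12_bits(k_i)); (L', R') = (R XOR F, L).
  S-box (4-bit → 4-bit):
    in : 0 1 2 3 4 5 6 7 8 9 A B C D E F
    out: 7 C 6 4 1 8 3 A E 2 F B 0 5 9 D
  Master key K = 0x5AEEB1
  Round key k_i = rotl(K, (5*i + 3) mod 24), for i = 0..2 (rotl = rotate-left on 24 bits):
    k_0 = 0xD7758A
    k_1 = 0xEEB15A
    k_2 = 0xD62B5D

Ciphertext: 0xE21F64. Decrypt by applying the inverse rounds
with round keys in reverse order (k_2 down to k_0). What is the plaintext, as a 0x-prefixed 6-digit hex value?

0x922D08

s_0 = ciphertext = 0xE21F64
s_1 = InvRound(s_0, k_2) = 0x7C4E21
s_2 = InvRound(s_1, k_1) = 0xD087C4
s_3 = InvRound(s_2, k_0) = 0x922D08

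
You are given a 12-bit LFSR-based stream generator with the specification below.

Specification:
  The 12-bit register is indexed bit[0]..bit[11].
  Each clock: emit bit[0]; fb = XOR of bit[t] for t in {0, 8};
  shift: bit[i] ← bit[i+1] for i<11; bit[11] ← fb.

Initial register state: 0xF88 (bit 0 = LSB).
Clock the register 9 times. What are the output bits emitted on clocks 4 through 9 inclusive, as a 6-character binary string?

reg_0 = 0xF88
clock 1: out=0, reg = 0xFC4
clock 2: out=0, reg = 0xFE2
clock 3: out=0, reg = 0xFF1
clock 4: out=1, reg = 0x7F8
clock 5: out=0, reg = 0xBFC
clock 6: out=0, reg = 0xDFE
clock 7: out=0, reg = 0xEFF
clock 8: out=1, reg = 0xF7F
clock 9: out=1, reg = 0x7BF

100011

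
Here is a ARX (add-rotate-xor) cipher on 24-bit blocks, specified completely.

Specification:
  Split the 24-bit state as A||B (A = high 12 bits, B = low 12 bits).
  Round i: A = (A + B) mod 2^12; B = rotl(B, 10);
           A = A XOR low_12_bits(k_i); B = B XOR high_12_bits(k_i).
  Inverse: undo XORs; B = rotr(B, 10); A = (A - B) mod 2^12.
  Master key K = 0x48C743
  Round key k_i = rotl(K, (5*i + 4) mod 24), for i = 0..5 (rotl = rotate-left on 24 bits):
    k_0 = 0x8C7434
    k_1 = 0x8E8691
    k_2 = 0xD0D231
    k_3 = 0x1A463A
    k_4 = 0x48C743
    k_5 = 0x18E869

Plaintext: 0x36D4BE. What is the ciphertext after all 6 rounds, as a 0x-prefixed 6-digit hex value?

0xD55EEB

s_0 = plaintext = 0x36D4BE
s_1 = Round(s_0, k_0) = 0xC1F1E8
s_2 = Round(s_1, k_1) = 0x896892
s_3 = Round(s_2, k_2) = 0x319729
s_4 = Round(s_3, k_3) = 0xC7846E
s_5 = Round(s_4, k_4) = 0x7A5D97
s_6 = Round(s_5, k_5) = 0xD55EEB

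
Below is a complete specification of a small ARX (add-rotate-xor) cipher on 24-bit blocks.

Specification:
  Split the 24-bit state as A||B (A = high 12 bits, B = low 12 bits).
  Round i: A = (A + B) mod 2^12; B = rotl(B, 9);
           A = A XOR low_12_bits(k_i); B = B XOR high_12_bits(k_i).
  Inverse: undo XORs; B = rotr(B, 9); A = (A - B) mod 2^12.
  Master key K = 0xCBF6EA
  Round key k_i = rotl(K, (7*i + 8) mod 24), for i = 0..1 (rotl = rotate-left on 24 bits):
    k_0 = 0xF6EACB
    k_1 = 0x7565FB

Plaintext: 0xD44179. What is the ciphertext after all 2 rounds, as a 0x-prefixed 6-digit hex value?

0x44C4FE

s_0 = plaintext = 0xD44179
s_1 = Round(s_0, k_0) = 0x476D41
s_2 = Round(s_1, k_1) = 0x44C4FE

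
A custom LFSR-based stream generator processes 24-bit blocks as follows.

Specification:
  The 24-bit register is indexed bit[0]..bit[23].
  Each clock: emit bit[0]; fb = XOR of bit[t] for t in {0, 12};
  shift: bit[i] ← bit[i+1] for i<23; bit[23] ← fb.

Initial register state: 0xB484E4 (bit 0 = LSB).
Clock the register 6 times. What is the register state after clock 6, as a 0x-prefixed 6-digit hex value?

reg_0 = 0xB484E4
clock 1: out=0, reg = 0x5A4272
clock 2: out=0, reg = 0x2D2139
clock 3: out=1, reg = 0x96909C
clock 4: out=0, reg = 0xCB484E
clock 5: out=0, reg = 0x65A427
clock 6: out=1, reg = 0xB2D213

0xB2D213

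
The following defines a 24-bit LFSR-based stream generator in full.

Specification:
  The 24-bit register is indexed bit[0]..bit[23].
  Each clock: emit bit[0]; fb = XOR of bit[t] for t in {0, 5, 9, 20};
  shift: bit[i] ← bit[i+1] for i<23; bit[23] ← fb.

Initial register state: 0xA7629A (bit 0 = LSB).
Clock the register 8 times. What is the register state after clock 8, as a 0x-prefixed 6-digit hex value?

0x65A762

reg_0 = 0xA7629A
clock 1: out=0, reg = 0xD3B14D
clock 2: out=1, reg = 0x69D8A6
clock 3: out=0, reg = 0xB4EC53
clock 4: out=1, reg = 0x5A7629
clock 5: out=1, reg = 0x2D3B14
clock 6: out=0, reg = 0x969D8A
clock 7: out=0, reg = 0xCB4EC5
clock 8: out=1, reg = 0x65A762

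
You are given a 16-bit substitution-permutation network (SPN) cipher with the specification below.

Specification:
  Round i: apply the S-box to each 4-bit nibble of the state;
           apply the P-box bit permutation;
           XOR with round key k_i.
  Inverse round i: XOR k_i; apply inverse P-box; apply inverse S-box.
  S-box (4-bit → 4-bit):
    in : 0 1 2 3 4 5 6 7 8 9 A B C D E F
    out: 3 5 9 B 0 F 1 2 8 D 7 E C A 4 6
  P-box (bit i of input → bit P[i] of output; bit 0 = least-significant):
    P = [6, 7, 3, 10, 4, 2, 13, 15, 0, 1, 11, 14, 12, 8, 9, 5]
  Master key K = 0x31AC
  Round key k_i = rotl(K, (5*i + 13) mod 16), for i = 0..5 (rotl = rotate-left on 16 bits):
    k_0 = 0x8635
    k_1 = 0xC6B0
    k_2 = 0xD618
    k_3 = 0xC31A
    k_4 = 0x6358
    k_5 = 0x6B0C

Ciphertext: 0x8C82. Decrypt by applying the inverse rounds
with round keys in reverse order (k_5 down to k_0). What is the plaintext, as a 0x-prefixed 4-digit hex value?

s_0 = ciphertext = 0x8C82
s_1 = InvRound(s_0, k_5) = 0xFDBB
s_2 = InvRound(s_1, k_4) = 0x9A83
s_3 = InvRound(s_2, k_3) = 0x096F
s_4 = InvRound(s_3, k_2) = 0x5532
s_5 = InvRound(s_4, k_1) = 0xA787
s_6 = InvRound(s_5, k_0) = 0xD717

0xD717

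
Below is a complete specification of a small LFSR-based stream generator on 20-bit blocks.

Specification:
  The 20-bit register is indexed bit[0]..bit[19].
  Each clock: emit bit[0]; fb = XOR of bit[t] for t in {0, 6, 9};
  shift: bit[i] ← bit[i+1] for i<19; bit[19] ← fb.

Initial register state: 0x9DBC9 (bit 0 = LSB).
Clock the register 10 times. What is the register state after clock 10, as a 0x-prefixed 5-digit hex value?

0x12E76

reg_0 = 0x9DBC9
clock 1: out=1, reg = 0xCEDE4
clock 2: out=0, reg = 0xE76F2
clock 3: out=0, reg = 0x73B79
clock 4: out=1, reg = 0xB9DBC
clock 5: out=0, reg = 0x5CEDE
clock 6: out=0, reg = 0x2E76F
clock 7: out=1, reg = 0x973B7
clock 8: out=1, reg = 0x4B9DB
clock 9: out=1, reg = 0x25CED
clock 10: out=1, reg = 0x12E76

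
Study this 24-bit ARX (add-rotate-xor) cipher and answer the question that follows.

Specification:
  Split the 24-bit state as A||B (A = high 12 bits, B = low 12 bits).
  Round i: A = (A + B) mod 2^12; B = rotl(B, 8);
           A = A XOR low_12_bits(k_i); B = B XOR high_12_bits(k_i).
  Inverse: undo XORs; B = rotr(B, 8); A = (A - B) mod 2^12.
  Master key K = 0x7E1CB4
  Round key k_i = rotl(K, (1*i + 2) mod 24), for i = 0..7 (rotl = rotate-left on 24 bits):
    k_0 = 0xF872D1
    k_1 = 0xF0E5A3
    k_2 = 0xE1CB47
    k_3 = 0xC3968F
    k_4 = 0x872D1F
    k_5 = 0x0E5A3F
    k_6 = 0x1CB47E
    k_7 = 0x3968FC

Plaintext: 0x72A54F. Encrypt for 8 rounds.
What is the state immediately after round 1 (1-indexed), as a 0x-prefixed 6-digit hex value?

0xEA80D3

s_0 = plaintext = 0x72A54F
s_1 = Round(s_0, k_0) = 0xEA80D3
s_2 = Round(s_1, k_1) = 0xAD8C03
s_3 = Round(s_2, k_2) = 0xD9CDDC
s_4 = Round(s_3, k_3) = 0xDF70E4
s_5 = Round(s_4, k_4) = 0x3C4C7C
s_6 = Round(s_5, k_5) = 0xA7FC22
s_7 = Round(s_6, k_6) = 0x2DF309
s_8 = Round(s_7, k_7) = 0xD14AA6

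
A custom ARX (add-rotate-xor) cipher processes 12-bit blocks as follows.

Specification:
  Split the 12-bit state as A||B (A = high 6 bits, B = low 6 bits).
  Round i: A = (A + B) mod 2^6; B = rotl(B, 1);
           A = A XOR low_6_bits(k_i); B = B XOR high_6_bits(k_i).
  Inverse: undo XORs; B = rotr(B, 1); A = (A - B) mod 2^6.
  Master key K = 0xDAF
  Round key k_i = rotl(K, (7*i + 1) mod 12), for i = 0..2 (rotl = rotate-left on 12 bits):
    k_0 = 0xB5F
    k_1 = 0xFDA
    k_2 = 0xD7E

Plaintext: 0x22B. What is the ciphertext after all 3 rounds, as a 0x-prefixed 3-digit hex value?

0xE21

s_0 = plaintext = 0x22B
s_1 = Round(s_0, k_0) = 0xB3A
s_2 = Round(s_1, k_1) = 0xF0A
s_3 = Round(s_2, k_2) = 0xE21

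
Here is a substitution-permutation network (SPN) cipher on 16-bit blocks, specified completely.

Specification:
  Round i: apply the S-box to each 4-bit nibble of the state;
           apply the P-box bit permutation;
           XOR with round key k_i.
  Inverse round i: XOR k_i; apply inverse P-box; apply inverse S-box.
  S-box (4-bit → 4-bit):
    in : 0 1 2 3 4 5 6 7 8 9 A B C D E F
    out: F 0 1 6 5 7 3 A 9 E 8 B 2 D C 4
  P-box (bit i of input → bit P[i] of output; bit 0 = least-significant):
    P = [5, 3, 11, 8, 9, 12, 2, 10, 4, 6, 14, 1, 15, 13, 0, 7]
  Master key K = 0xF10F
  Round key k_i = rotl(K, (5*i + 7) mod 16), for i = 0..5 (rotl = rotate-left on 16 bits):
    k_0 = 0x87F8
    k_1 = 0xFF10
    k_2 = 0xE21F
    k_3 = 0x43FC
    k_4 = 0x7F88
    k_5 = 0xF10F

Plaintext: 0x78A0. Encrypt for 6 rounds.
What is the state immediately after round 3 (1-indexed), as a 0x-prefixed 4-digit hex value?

0xB424

s_0 = plaintext = 0x78A0
s_1 = Round(s_0, k_0) = 0xAA42
s_2 = Round(s_1, k_1) = 0xFDB6
s_3 = Round(s_2, k_2) = 0xB424
s_4 = Round(s_3, k_3) = 0xA94C
s_5 = Round(s_4, k_4) = 0x3D46
s_6 = Round(s_5, k_5) = 0x9330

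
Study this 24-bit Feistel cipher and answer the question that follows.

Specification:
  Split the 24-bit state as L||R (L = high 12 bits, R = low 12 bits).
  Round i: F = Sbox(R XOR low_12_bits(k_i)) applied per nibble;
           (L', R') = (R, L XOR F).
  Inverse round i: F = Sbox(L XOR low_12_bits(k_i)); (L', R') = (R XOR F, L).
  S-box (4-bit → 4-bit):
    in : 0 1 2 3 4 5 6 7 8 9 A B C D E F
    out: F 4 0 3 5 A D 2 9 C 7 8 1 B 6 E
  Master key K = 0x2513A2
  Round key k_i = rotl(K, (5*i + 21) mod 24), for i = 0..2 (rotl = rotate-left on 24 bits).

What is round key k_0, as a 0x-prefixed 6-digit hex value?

0x44A274

K = 0x2513A2
k_0 = rotl(K, (5*0+21) mod 24) = rotl(K, 21) = 0x44A274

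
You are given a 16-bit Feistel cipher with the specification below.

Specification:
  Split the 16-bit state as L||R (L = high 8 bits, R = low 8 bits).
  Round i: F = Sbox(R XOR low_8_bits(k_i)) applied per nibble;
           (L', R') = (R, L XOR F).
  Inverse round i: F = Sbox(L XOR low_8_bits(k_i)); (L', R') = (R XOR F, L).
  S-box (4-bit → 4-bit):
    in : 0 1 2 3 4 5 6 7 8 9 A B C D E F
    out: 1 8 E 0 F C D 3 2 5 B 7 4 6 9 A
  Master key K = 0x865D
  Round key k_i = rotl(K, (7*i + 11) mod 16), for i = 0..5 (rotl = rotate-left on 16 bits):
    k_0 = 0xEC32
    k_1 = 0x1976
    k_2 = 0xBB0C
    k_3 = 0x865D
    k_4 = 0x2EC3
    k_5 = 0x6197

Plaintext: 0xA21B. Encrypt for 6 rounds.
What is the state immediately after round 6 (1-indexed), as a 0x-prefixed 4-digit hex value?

0xE57C

s_0 = plaintext = 0xA21B
s_1 = Round(s_0, k_0) = 0x1B47
s_2 = Round(s_1, k_1) = 0x4713
s_3 = Round(s_2, k_2) = 0x13CD
s_4 = Round(s_3, k_3) = 0xCD42
s_5 = Round(s_4, k_4) = 0x42E5
s_6 = Round(s_5, k_5) = 0xE57C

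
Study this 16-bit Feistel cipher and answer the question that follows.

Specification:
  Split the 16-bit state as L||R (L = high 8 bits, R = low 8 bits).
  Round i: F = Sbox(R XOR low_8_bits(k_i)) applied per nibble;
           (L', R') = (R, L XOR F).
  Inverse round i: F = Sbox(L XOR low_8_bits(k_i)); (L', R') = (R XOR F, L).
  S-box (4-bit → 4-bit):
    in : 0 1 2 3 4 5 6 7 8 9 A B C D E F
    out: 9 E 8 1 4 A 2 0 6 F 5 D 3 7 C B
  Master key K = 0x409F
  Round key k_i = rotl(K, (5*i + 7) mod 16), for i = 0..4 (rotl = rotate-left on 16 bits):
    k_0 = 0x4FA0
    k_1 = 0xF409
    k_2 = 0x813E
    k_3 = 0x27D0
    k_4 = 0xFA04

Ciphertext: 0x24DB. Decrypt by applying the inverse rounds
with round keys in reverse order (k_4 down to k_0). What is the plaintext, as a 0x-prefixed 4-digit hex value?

0x1DED

s_0 = ciphertext = 0x24DB
s_1 = InvRound(s_0, k_4) = 0x5224
s_2 = InvRound(s_1, k_3) = 0x4C52
s_3 = InvRound(s_2, k_2) = 0x5A4C
s_4 = InvRound(s_3, k_1) = 0xED5A
s_5 = InvRound(s_4, k_0) = 0x1DED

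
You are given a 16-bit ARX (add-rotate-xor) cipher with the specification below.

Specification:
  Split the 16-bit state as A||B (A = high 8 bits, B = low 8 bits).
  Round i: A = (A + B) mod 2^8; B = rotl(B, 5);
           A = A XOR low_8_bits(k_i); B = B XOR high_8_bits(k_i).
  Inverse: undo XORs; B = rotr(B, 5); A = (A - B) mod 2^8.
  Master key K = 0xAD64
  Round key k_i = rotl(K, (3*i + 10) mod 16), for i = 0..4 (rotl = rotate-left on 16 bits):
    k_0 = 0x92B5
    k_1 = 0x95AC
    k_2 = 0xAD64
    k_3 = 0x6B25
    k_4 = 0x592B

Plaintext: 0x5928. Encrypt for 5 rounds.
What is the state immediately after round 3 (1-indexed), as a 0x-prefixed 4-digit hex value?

s_0 = plaintext = 0x5928
s_1 = Round(s_0, k_0) = 0x3497
s_2 = Round(s_1, k_1) = 0x6767
s_3 = Round(s_2, k_2) = 0xAA41
s_4 = Round(s_3, k_3) = 0xCE43
s_5 = Round(s_4, k_4) = 0x3A31

0xAA41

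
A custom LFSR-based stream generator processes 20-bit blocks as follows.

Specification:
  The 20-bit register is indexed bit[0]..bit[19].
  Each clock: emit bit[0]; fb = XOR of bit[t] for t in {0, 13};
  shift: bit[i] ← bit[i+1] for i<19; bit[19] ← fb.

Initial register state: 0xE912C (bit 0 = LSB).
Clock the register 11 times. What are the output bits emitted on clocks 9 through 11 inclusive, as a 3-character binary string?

100

reg_0 = 0xE912C
clock 1: out=0, reg = 0x74896
clock 2: out=0, reg = 0x3A44B
clock 3: out=1, reg = 0x1D225
clock 4: out=1, reg = 0x8E912
clock 5: out=0, reg = 0xC7489
clock 6: out=1, reg = 0x63A44
clock 7: out=0, reg = 0xB1D22
clock 8: out=0, reg = 0x58E91
clock 9: out=1, reg = 0xAC748
clock 10: out=0, reg = 0x563A4
clock 11: out=0, reg = 0xAB1D2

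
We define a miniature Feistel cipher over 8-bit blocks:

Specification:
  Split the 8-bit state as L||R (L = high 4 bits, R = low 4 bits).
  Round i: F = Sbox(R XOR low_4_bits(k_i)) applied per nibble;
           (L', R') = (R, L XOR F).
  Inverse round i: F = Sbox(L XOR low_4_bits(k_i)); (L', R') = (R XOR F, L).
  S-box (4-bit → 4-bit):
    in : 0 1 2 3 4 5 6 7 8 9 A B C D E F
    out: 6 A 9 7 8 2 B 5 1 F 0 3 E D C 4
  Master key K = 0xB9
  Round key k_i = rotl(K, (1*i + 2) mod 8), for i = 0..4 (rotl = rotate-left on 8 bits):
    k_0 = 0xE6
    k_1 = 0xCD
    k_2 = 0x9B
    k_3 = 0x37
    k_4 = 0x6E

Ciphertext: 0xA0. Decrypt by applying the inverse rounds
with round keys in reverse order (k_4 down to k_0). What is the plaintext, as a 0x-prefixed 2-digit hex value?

0x7B

s_0 = ciphertext = 0xA0
s_1 = InvRound(s_0, k_4) = 0x8A
s_2 = InvRound(s_1, k_3) = 0xE8
s_3 = InvRound(s_2, k_2) = 0xAE
s_4 = InvRound(s_3, k_1) = 0xBA
s_5 = InvRound(s_4, k_0) = 0x7B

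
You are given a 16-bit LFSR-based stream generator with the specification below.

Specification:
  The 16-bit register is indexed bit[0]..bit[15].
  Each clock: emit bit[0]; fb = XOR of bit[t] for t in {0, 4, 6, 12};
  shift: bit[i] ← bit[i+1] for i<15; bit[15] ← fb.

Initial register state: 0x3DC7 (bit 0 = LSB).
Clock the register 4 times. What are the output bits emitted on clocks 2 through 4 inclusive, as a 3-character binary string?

110

reg_0 = 0x3DC7
clock 1: out=1, reg = 0x9EE3
clock 2: out=1, reg = 0xCF71
clock 3: out=1, reg = 0xE7B8
clock 4: out=0, reg = 0xF3DC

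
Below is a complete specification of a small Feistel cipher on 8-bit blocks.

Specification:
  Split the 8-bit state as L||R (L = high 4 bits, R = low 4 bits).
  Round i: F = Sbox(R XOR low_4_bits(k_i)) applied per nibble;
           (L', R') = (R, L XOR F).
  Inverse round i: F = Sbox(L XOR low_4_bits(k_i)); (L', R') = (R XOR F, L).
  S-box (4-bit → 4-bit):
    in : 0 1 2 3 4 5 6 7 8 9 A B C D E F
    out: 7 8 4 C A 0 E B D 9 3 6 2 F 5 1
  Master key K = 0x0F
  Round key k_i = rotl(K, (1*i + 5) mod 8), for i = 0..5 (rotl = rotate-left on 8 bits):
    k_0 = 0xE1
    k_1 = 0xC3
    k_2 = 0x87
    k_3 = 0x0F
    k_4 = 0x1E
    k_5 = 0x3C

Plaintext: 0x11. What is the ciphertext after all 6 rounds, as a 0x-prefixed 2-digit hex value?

s_0 = plaintext = 0x11
s_1 = Round(s_0, k_0) = 0x16
s_2 = Round(s_1, k_1) = 0x61
s_3 = Round(s_2, k_2) = 0x18
s_4 = Round(s_3, k_3) = 0x8A
s_5 = Round(s_4, k_4) = 0xA2
s_6 = Round(s_5, k_5) = 0x2F

0x2F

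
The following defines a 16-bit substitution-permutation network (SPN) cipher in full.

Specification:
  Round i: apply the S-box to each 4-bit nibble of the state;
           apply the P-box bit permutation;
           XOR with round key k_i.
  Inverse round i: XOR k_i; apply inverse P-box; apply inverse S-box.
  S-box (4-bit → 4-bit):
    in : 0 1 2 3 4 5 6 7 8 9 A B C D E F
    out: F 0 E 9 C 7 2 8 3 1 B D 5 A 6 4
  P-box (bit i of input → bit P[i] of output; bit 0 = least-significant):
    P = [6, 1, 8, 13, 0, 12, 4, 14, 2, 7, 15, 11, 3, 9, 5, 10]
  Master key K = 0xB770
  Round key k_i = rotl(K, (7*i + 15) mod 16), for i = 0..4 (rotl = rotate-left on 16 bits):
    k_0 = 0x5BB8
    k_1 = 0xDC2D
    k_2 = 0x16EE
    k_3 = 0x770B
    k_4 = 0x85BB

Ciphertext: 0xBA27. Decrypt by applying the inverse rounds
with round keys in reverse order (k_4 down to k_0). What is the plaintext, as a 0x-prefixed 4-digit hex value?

0x5EE2

s_0 = ciphertext = 0xBA27
s_1 = InvRound(s_0, k_4) = 0xAAE4
s_2 = InvRound(s_1, k_3) = 0xB0A5
s_3 = InvRound(s_2, k_2) = 0xAF9A
s_4 = InvRound(s_3, k_1) = 0xE802
s_5 = InvRound(s_4, k_0) = 0x5EE2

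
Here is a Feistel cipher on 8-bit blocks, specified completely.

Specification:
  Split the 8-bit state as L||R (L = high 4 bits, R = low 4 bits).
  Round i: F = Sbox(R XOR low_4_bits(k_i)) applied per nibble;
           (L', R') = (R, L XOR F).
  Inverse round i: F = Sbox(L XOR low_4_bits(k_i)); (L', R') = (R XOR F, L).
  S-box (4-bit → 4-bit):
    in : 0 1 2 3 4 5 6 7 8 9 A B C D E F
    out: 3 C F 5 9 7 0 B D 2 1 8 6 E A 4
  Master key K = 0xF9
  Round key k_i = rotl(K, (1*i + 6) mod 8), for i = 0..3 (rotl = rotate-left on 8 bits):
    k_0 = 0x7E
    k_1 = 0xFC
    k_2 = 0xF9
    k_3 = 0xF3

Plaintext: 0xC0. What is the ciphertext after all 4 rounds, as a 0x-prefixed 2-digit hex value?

s_0 = plaintext = 0xC0
s_1 = Round(s_0, k_0) = 0x06
s_2 = Round(s_1, k_1) = 0x61
s_3 = Round(s_2, k_2) = 0x1B
s_4 = Round(s_3, k_3) = 0xBC

0xBC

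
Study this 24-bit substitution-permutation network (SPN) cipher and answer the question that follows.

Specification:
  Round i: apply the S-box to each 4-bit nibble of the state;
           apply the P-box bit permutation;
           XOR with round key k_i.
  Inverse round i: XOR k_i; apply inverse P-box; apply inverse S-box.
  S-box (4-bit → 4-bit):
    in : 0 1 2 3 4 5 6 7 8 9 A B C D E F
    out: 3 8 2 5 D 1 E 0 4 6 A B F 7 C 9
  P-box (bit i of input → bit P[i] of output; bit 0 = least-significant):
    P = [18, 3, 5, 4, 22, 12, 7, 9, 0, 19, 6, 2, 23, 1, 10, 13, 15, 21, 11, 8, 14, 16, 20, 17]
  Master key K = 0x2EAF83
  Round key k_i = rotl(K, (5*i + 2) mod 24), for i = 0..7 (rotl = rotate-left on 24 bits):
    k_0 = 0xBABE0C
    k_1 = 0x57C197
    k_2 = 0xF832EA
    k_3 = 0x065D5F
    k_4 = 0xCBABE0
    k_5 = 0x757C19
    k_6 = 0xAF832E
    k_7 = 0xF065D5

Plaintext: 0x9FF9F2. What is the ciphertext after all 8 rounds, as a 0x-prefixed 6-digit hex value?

s_0 = plaintext = 0x9FF9F2
s_1 = Round(s_0, k_0) = 0x631D44
s_2 = Round(s_1, k_1) = 0x086B66
s_3 = Round(s_2, k_2) = 0xF14C55
s_4 = Round(s_3, k_3) = 0xC8381A
s_5 = Round(s_4, k_4) = 0x58E5B8
s_6 = Round(s_5, k_5) = 0x350238
s_7 = Round(s_6, k_6) = 0x77438C
s_8 = Round(s_7, k_7) = 0x74412C

0x74412C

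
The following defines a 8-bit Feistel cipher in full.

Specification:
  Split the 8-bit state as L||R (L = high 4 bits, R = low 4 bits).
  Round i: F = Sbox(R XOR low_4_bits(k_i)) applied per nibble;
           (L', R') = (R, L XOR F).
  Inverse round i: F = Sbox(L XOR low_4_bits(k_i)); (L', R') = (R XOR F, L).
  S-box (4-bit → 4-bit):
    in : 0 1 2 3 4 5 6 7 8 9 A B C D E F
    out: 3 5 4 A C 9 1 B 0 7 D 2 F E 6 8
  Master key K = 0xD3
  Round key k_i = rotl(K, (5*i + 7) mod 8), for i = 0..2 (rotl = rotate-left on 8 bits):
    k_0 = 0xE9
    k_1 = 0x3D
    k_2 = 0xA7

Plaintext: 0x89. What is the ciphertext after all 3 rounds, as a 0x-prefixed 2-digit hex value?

0x83

s_0 = plaintext = 0x89
s_1 = Round(s_0, k_0) = 0x9B
s_2 = Round(s_1, k_1) = 0xB8
s_3 = Round(s_2, k_2) = 0x83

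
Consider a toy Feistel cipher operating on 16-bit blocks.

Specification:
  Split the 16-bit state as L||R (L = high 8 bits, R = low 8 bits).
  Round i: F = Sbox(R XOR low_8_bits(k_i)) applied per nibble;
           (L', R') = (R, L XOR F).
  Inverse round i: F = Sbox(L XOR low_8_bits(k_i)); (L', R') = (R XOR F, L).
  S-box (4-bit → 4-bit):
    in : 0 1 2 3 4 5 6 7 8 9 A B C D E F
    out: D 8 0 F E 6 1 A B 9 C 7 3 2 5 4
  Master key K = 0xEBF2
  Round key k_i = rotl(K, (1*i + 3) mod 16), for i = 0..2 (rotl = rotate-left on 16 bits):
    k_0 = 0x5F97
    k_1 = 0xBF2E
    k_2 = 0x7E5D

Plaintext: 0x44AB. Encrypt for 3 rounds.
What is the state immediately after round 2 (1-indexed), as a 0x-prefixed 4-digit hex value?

0xB732

s_0 = plaintext = 0x44AB
s_1 = Round(s_0, k_0) = 0xABB7
s_2 = Round(s_1, k_1) = 0xB732
s_3 = Round(s_2, k_2) = 0x32A3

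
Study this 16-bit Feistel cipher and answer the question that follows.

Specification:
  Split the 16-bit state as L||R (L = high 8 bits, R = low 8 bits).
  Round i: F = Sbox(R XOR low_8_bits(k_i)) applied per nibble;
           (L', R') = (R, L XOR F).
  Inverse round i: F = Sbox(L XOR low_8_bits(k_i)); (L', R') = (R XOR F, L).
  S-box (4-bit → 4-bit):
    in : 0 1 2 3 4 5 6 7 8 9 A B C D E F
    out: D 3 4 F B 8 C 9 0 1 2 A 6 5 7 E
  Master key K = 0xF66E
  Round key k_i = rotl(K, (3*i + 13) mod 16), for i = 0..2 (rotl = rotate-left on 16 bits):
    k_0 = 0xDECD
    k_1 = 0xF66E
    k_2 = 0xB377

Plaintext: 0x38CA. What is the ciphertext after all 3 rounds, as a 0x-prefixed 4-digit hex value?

0xC44E

s_0 = plaintext = 0x38CA
s_1 = Round(s_0, k_0) = 0xCAE1
s_2 = Round(s_1, k_1) = 0xE1C4
s_3 = Round(s_2, k_2) = 0xC44E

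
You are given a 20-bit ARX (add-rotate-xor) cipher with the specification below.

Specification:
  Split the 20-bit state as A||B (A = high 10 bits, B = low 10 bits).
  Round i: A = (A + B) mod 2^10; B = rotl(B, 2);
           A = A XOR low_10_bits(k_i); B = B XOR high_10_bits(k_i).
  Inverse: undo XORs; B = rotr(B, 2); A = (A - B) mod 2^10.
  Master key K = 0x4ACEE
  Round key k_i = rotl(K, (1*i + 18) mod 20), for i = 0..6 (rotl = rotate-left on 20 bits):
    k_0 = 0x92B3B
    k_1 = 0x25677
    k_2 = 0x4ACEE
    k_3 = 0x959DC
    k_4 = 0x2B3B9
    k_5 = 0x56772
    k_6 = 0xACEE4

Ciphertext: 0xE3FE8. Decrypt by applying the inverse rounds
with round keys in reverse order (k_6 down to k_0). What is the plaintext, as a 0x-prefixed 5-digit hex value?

0x1071A

s_0 = ciphertext = 0xE3FE8
s_1 = InvRound(s_0, k_6) = 0x85756
s_2 = InvRound(s_1, k_5) = 0x79383
s_3 = InvRound(s_2, k_4) = 0xA4BCB
s_4 = InvRound(s_3, k_3) = 0x79D67
s_5 = InvRound(s_4, k_2) = 0x3D813
s_6 = InvRound(s_5, k_1) = 0x18221
s_7 = InvRound(s_6, k_0) = 0x1071A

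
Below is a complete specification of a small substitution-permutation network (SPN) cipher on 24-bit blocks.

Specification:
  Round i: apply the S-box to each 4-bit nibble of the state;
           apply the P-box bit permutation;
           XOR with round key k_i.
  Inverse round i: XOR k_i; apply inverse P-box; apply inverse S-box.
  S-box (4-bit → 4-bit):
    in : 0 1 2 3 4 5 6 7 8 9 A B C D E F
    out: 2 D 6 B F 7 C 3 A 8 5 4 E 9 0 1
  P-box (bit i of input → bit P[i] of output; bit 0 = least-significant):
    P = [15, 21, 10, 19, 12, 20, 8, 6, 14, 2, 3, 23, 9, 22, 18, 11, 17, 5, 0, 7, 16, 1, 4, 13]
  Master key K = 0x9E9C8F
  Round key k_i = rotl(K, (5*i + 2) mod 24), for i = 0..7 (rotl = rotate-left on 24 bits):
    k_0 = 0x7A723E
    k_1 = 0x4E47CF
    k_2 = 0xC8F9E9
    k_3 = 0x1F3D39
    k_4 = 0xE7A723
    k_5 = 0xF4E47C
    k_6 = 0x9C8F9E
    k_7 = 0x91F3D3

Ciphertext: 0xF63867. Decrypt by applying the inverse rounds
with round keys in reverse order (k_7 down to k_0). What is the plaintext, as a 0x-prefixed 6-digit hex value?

s_0 = ciphertext = 0xF63867
s_1 = InvRound(s_0, k_7) = 0xA347B7
s_2 = InvRound(s_1, k_6) = 0xF56A03
s_3 = InvRound(s_2, k_5) = 0x52D29A
s_4 = InvRound(s_3, k_4) = 0x1CB152
s_5 = InvRound(s_4, k_3) = 0x759B9A
s_6 = InvRound(s_5, k_2) = 0x42AD88
s_7 = InvRound(s_6, k_1) = 0x8B179D
s_8 = InvRound(s_7, k_0) = 0x3C0D22

0x3C0D22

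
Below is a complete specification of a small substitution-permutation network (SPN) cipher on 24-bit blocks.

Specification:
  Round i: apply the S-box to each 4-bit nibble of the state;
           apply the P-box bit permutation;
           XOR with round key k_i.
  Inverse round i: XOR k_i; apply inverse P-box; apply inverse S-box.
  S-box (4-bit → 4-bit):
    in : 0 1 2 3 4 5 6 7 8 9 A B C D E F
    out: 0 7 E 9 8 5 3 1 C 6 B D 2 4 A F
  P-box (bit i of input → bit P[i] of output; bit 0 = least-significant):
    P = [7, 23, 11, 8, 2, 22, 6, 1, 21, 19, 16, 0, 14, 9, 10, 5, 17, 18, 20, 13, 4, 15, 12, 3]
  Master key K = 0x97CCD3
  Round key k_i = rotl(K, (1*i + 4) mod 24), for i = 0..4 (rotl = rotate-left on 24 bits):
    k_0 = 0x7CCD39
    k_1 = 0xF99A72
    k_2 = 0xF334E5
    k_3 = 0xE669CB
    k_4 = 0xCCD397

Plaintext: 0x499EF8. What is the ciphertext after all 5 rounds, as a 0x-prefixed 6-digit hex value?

0x8EFB41

s_0 = plaintext = 0x499EF8
s_1 = Round(s_0, k_0) = 0x20C276
s_2 = Round(s_1, k_1) = 0x7008FF
s_3 = Round(s_2, k_2) = 0x323D32
s_4 = Round(s_3, k_3) = 0x7300F5
s_5 = Round(s_4, k_4) = 0x8EFB41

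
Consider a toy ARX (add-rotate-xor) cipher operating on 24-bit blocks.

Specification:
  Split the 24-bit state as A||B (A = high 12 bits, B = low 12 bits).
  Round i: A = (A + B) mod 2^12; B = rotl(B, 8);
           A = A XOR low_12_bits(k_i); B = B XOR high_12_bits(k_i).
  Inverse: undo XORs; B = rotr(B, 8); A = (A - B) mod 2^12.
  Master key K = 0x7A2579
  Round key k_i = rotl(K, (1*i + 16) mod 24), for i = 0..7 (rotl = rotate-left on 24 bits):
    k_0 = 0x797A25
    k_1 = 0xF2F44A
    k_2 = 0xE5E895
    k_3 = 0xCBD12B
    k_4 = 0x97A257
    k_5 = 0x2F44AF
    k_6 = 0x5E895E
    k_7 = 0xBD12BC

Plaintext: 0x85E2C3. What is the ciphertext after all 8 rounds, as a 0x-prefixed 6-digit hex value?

0x1AF9F6

s_0 = plaintext = 0x85E2C3
s_1 = Round(s_0, k_0) = 0x1044BB
s_2 = Round(s_1, k_1) = 0x1F5464
s_3 = Round(s_2, k_2) = 0xECCA18
s_4 = Round(s_3, k_3) = 0x9CF41C
s_5 = Round(s_4, k_4) = 0xFBC53B
s_6 = Round(s_5, k_5) = 0x0589A7
s_7 = Round(s_6, k_6) = 0x0A1272
s_8 = Round(s_7, k_7) = 0x1AF9F6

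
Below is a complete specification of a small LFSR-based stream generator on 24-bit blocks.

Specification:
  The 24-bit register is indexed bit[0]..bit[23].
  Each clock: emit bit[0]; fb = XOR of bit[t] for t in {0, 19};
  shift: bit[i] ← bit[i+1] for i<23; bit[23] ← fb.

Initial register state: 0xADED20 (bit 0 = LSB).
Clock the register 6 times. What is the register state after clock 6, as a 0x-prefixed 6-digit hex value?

reg_0 = 0xADED20
clock 1: out=0, reg = 0xD6F690
clock 2: out=0, reg = 0x6B7B48
clock 3: out=0, reg = 0xB5BDA4
clock 4: out=0, reg = 0x5ADED2
clock 5: out=0, reg = 0xAD6F69
clock 6: out=1, reg = 0x56B7B4

0x56B7B4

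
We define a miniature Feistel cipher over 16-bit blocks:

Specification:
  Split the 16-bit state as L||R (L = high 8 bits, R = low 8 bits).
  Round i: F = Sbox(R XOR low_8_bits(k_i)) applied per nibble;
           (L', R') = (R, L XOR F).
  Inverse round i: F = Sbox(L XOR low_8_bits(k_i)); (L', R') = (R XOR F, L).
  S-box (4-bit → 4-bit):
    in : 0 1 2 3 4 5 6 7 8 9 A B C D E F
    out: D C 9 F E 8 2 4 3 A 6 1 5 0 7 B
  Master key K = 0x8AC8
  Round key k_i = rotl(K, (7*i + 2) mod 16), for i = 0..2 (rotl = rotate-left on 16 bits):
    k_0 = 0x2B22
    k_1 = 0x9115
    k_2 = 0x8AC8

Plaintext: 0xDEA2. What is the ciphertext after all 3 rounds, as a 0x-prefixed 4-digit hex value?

0x10E0

s_0 = plaintext = 0xDEA2
s_1 = Round(s_0, k_0) = 0xA2E3
s_2 = Round(s_1, k_1) = 0xE310
s_3 = Round(s_2, k_2) = 0x10E0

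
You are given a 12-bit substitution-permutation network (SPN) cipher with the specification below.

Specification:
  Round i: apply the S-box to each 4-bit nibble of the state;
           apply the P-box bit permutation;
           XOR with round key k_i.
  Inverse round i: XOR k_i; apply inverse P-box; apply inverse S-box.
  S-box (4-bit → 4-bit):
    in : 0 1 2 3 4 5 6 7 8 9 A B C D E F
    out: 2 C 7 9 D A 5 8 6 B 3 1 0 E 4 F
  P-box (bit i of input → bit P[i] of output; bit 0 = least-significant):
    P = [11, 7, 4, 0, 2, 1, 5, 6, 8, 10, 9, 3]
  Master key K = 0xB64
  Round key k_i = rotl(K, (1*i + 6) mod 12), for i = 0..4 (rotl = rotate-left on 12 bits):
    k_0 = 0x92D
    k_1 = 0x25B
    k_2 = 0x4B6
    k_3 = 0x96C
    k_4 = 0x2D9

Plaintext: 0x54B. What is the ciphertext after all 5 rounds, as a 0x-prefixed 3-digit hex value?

s_0 = plaintext = 0x54B
s_1 = Round(s_0, k_0) = 0x541
s_2 = Round(s_1, k_1) = 0x626
s_3 = Round(s_2, k_2) = 0xF80
s_4 = Round(s_3, k_3) = 0xEC6
s_5 = Round(s_4, k_4) = 0x8C9

0x8C9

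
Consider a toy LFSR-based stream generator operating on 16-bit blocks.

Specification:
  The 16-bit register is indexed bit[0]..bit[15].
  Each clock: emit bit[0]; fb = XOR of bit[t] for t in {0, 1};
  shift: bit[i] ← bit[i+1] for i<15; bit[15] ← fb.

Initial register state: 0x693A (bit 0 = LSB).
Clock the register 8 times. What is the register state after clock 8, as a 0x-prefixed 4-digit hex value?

0xA769

reg_0 = 0x693A
clock 1: out=0, reg = 0xB49D
clock 2: out=1, reg = 0xDA4E
clock 3: out=0, reg = 0xED27
clock 4: out=1, reg = 0x7693
clock 5: out=1, reg = 0x3B49
clock 6: out=1, reg = 0x9DA4
clock 7: out=0, reg = 0x4ED2
clock 8: out=0, reg = 0xA769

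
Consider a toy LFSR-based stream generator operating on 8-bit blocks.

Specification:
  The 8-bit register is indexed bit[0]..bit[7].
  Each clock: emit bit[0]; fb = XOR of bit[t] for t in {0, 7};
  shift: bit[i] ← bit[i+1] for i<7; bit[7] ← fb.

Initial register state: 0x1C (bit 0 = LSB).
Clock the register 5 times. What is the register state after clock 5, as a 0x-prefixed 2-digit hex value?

reg_0 = 0x1C
clock 1: out=0, reg = 0x0E
clock 2: out=0, reg = 0x07
clock 3: out=1, reg = 0x83
clock 4: out=1, reg = 0x41
clock 5: out=1, reg = 0xA0

0xA0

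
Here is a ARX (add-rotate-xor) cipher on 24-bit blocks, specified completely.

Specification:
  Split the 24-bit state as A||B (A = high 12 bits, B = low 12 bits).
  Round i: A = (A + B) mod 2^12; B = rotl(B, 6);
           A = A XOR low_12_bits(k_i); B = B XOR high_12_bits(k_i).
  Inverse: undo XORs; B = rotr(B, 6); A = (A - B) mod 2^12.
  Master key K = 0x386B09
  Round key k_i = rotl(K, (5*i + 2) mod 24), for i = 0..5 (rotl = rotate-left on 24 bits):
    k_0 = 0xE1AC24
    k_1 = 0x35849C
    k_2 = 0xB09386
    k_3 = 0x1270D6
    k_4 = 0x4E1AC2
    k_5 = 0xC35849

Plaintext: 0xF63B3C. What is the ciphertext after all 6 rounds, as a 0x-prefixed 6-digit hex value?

0xF8A9F1

s_0 = plaintext = 0xF63B3C
s_1 = Round(s_0, k_0) = 0x6BB136
s_2 = Round(s_1, k_1) = 0x36DEDC
s_3 = Round(s_2, k_2) = 0x1CFC32
s_4 = Round(s_3, k_3) = 0xED7D97
s_5 = Round(s_4, k_4) = 0x6AC117
s_6 = Round(s_5, k_5) = 0xF8A9F1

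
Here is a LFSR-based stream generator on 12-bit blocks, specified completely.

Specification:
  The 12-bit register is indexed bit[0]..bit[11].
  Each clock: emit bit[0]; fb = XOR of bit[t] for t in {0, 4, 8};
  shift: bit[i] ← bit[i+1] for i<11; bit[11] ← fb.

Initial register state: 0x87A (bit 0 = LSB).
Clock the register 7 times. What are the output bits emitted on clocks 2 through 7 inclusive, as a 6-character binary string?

reg_0 = 0x87A
clock 1: out=0, reg = 0xC3D
clock 2: out=1, reg = 0x61E
clock 3: out=0, reg = 0xB0F
clock 4: out=1, reg = 0x587
clock 5: out=1, reg = 0x2C3
clock 6: out=1, reg = 0x961
clock 7: out=1, reg = 0x4B0

101111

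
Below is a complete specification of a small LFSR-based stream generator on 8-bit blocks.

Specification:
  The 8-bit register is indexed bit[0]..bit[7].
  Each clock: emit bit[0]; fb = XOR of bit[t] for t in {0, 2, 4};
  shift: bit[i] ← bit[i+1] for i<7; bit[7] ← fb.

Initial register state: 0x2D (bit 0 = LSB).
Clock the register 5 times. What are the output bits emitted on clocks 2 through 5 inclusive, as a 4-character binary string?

reg_0 = 0x2D
clock 1: out=1, reg = 0x16
clock 2: out=0, reg = 0x0B
clock 3: out=1, reg = 0x85
clock 4: out=1, reg = 0x42
clock 5: out=0, reg = 0x21

0110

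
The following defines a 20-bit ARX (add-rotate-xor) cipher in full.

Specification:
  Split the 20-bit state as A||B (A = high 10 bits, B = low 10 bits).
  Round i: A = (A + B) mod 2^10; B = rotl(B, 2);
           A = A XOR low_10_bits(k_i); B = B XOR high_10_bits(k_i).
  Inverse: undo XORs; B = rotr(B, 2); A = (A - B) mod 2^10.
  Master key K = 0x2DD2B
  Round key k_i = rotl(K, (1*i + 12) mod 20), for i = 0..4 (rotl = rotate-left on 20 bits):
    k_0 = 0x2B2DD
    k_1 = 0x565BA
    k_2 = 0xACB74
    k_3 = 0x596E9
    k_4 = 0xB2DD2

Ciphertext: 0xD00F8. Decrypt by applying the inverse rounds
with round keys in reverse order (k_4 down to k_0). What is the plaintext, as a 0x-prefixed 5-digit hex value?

s_0 = ciphertext = 0xD00F8
s_1 = InvRound(s_0, k_4) = 0xC1B8C
s_2 = InvRound(s_1, k_3) = 0x0D5BA
s_3 = InvRound(s_2, k_2) = 0x9FCC2
s_4 = InvRound(s_3, k_1) = 0x17F66
s_5 = InvRound(s_4, k_0) = 0xE42F2

0xE42F2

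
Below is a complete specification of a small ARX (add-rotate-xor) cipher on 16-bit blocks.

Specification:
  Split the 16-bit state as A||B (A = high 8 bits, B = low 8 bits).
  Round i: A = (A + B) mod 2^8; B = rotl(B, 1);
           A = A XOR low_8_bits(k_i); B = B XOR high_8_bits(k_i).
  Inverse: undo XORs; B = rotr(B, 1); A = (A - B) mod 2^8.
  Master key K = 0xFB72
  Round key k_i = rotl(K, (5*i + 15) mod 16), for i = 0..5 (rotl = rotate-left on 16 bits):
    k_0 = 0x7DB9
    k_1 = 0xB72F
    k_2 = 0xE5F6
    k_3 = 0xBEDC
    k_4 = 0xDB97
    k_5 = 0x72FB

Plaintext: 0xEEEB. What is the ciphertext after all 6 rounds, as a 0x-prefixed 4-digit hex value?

s_0 = plaintext = 0xEEEB
s_1 = Round(s_0, k_0) = 0x60AA
s_2 = Round(s_1, k_1) = 0x25E2
s_3 = Round(s_2, k_2) = 0xF120
s_4 = Round(s_3, k_3) = 0xCDFE
s_5 = Round(s_4, k_4) = 0x5C26
s_6 = Round(s_5, k_5) = 0x793E

0x793E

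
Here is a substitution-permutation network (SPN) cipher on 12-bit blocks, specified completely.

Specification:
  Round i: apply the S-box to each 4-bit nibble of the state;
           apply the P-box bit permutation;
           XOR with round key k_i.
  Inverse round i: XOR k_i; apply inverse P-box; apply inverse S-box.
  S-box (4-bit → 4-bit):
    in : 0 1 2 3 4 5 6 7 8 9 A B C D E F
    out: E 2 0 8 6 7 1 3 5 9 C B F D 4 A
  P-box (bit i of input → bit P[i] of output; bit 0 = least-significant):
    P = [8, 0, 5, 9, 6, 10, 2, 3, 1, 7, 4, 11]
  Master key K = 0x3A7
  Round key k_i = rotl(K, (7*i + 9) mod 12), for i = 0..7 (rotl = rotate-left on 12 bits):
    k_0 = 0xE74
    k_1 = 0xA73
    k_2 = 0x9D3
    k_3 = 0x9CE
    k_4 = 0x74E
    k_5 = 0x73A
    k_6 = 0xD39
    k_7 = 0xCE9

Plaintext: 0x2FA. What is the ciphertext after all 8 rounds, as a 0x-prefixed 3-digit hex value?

0x158

s_0 = plaintext = 0x2FA
s_1 = Round(s_0, k_0) = 0x85C
s_2 = Round(s_1, k_1) = 0xD04
s_3 = Round(s_2, k_2) = 0x5EC
s_4 = Round(s_3, k_3) = 0xA79
s_5 = Round(s_4, k_4) = 0x81E
s_6 = Round(s_5, k_5) = 0x308
s_7 = Round(s_6, k_6) = 0x015
s_8 = Round(s_7, k_7) = 0x158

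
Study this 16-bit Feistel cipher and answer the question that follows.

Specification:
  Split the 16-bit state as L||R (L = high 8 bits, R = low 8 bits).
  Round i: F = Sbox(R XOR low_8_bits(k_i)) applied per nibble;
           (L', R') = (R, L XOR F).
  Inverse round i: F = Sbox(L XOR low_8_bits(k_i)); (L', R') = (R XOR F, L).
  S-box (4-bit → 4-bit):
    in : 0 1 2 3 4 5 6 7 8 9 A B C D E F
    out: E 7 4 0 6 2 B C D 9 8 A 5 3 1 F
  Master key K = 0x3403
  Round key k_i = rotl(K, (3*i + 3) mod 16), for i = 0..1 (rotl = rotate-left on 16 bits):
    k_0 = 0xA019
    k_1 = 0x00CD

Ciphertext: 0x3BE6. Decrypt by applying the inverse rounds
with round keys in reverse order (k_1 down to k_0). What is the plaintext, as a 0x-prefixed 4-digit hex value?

0xDD1D

s_0 = ciphertext = 0x3BE6
s_1 = InvRound(s_0, k_1) = 0x1D3B
s_2 = InvRound(s_1, k_0) = 0xDD1D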